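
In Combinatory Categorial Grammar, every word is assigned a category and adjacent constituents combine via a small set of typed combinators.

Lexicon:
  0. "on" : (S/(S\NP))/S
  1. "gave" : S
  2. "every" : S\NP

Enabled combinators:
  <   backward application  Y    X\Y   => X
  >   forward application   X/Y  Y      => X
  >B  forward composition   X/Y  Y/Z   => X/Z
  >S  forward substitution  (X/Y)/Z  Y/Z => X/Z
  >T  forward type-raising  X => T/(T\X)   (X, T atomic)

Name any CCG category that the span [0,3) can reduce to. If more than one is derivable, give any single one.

S

[0,3] S   >
  [0,2] S/(S\NP)   >
    [0,1] "on" : (S/(S\NP))/S
    [1,2] "gave" : S
  [2,3] "every" : S\NP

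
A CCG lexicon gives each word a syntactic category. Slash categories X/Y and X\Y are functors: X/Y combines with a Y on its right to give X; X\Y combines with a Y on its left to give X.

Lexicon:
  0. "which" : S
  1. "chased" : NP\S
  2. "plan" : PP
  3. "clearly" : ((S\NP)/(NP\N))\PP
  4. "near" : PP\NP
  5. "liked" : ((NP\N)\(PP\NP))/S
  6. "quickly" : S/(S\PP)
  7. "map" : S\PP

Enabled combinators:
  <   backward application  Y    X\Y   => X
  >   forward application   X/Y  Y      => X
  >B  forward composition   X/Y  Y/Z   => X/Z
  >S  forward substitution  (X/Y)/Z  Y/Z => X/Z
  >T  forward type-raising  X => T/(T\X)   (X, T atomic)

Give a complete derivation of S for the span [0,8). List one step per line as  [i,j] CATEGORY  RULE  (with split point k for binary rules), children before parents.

[0,8] S   <
  [0,2] NP   <
    [0,1] "which" : S
    [1,2] "chased" : NP\S
  [2,8] S\NP   >
    [2,4] (S\NP)/(NP\N)   <
      [2,3] "plan" : PP
      [3,4] "clearly" : ((S\NP)/(NP\N))\PP
    [4,8] NP\N   <
      [4,5] "near" : PP\NP
      [5,8] (NP\N)\(PP\NP)   >
        [5,6] "liked" : ((NP\N)\(PP\NP))/S
        [6,8] S   >
          [6,7] "quickly" : S/(S\PP)
          [7,8] "map" : S\PP

[0,1] S  lex  "which"
[1,2] NP\S  lex  "chased"
[0,2] NP  <  k=1
[2,3] PP  lex  "plan"
[3,4] ((S\NP)/(NP\N))\PP  lex  "clearly"
[2,4] (S\NP)/(NP\N)  <  k=3
[4,5] PP\NP  lex  "near"
[5,6] ((NP\N)\(PP\NP))/S  lex  "liked"
[6,7] S/(S\PP)  lex  "quickly"
[7,8] S\PP  lex  "map"
[6,8] S  >  k=7
[5,8] (NP\N)\(PP\NP)  >  k=6
[4,8] NP\N  <  k=5
[2,8] S\NP  >  k=4
[0,8] S  <  k=2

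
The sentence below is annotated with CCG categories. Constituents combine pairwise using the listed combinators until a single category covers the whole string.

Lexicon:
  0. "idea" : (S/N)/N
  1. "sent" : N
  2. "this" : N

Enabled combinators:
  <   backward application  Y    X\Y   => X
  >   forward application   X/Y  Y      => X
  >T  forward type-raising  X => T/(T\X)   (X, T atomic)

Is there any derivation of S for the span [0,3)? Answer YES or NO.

[0,3] S   >
  [0,2] S/N   >
    [0,1] "idea" : (S/N)/N
    [1,2] "sent" : N
  [2,3] "this" : N

YES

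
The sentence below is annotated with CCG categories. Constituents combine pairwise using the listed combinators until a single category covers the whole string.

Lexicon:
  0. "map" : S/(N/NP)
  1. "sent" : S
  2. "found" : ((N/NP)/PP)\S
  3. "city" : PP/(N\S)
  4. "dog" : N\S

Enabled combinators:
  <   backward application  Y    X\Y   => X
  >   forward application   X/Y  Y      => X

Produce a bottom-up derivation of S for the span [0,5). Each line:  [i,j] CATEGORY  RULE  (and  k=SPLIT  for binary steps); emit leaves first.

[0,5] S   >
  [0,1] "map" : S/(N/NP)
  [1,5] N/NP   >
    [1,3] (N/NP)/PP   <
      [1,2] "sent" : S
      [2,3] "found" : ((N/NP)/PP)\S
    [3,5] PP   >
      [3,4] "city" : PP/(N\S)
      [4,5] "dog" : N\S

[0,1] S/(N/NP)  lex  "map"
[1,2] S  lex  "sent"
[2,3] ((N/NP)/PP)\S  lex  "found"
[1,3] (N/NP)/PP  <  k=2
[3,4] PP/(N\S)  lex  "city"
[4,5] N\S  lex  "dog"
[3,5] PP  >  k=4
[1,5] N/NP  >  k=3
[0,5] S  >  k=1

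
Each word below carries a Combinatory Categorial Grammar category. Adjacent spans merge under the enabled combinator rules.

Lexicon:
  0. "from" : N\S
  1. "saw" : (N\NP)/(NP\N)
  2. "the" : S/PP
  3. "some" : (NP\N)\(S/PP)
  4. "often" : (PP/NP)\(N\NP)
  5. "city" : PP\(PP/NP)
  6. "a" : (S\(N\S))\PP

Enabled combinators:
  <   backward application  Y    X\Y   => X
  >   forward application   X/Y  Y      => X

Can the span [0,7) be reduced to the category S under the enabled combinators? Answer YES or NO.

YES

[0,7] S   <
  [0,1] "from" : N\S
  [1,7] S\(N\S)   <
    [1,6] PP   <
      [1,5] PP/NP   <
        [1,4] N\NP   >
          [1,2] "saw" : (N\NP)/(NP\N)
          [2,4] NP\N   <
            [2,3] "the" : S/PP
            [3,4] "some" : (NP\N)\(S/PP)
        [4,5] "often" : (PP/NP)\(N\NP)
      [5,6] "city" : PP\(PP/NP)
    [6,7] "a" : (S\(N\S))\PP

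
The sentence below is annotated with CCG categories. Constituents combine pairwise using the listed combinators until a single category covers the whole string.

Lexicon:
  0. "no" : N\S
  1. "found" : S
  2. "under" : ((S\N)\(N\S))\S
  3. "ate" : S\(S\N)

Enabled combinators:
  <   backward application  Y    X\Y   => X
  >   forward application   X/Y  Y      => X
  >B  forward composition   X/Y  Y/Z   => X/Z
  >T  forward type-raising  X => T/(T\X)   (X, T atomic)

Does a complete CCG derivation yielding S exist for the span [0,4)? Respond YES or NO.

[0,4] S   <
  [0,3] S\N   <
    [0,1] "no" : N\S
    [1,3] (S\N)\(N\S)   <
      [1,2] "found" : S
      [2,3] "under" : ((S\N)\(N\S))\S
  [3,4] "ate" : S\(S\N)

YES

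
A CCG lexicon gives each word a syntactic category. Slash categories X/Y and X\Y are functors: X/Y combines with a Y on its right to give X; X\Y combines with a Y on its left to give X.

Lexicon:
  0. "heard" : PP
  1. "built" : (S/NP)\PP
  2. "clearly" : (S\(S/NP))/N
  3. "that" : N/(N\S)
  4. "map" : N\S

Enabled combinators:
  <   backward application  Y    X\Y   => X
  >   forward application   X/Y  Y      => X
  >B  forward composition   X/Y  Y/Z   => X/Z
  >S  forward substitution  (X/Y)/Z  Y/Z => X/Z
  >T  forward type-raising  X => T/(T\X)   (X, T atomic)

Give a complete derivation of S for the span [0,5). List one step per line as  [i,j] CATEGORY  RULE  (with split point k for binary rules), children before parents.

[0,1] PP  lex  "heard"
[1,2] (S/NP)\PP  lex  "built"
[0,2] S/NP  <  k=1
[2,3] (S\(S/NP))/N  lex  "clearly"
[3,4] N/(N\S)  lex  "that"
[4,5] N\S  lex  "map"
[3,5] N  >  k=4
[2,5] S\(S/NP)  >  k=3
[0,5] S  <  k=2

[0,5] S   <
  [0,2] S/NP   <
    [0,1] "heard" : PP
    [1,2] "built" : (S/NP)\PP
  [2,5] S\(S/NP)   >
    [2,3] "clearly" : (S\(S/NP))/N
    [3,5] N   >
      [3,4] "that" : N/(N\S)
      [4,5] "map" : N\S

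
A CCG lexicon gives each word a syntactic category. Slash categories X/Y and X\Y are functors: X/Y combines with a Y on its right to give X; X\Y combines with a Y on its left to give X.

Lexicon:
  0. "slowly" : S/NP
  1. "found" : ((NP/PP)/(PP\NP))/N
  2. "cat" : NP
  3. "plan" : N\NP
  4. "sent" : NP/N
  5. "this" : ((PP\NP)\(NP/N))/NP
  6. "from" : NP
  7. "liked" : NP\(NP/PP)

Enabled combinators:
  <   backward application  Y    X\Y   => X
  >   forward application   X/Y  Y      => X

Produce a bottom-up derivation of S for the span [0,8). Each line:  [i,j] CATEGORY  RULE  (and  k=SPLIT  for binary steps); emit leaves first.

[0,8] S   >
  [0,1] "slowly" : S/NP
  [1,8] NP   <
    [1,7] NP/PP   >
      [1,4] (NP/PP)/(PP\NP)   >
        [1,2] "found" : ((NP/PP)/(PP\NP))/N
        [2,4] N   <
          [2,3] "cat" : NP
          [3,4] "plan" : N\NP
      [4,7] PP\NP   <
        [4,5] "sent" : NP/N
        [5,7] (PP\NP)\(NP/N)   >
          [5,6] "this" : ((PP\NP)\(NP/N))/NP
          [6,7] "from" : NP
    [7,8] "liked" : NP\(NP/PP)

[0,1] S/NP  lex  "slowly"
[1,2] ((NP/PP)/(PP\NP))/N  lex  "found"
[2,3] NP  lex  "cat"
[3,4] N\NP  lex  "plan"
[2,4] N  <  k=3
[1,4] (NP/PP)/(PP\NP)  >  k=2
[4,5] NP/N  lex  "sent"
[5,6] ((PP\NP)\(NP/N))/NP  lex  "this"
[6,7] NP  lex  "from"
[5,7] (PP\NP)\(NP/N)  >  k=6
[4,7] PP\NP  <  k=5
[1,7] NP/PP  >  k=4
[7,8] NP\(NP/PP)  lex  "liked"
[1,8] NP  <  k=7
[0,8] S  >  k=1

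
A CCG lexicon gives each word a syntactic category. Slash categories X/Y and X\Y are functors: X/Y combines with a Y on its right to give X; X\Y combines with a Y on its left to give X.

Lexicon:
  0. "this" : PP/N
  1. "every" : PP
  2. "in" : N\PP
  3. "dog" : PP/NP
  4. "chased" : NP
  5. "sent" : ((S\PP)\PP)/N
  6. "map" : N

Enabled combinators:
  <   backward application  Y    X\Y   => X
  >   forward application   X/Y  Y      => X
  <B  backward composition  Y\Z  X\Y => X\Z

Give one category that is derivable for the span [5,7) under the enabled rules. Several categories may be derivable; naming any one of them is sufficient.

[0,7] S   <
  [0,3] PP   >
    [0,1] "this" : PP/N
    [1,3] N   <
      [1,2] "every" : PP
      [2,3] "in" : N\PP
  [3,7] S\PP   <
    [3,5] PP   >
      [3,4] "dog" : PP/NP
      [4,5] "chased" : NP
    [5,7] (S\PP)\PP   >
      [5,6] "sent" : ((S\PP)\PP)/N
      [6,7] "map" : N

(S\PP)\PP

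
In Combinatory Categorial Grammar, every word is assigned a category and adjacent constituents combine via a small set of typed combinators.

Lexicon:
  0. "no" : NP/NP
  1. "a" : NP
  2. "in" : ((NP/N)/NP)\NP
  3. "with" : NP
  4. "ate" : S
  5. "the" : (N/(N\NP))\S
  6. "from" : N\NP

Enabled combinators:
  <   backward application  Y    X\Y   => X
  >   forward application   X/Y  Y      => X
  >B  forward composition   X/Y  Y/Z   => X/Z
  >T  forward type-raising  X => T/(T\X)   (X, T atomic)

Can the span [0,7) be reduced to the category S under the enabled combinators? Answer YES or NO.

NP/NP NP ((NP/N)/NP)\NP NP S (N/(N\NP))\S N\NP
CKY chart[0,7] = {N/(N\NP), NP, NP/(NP\NP), NP/(N\N), PP/(PP\NP), S/(S\NP)}; S ∉ chart

NO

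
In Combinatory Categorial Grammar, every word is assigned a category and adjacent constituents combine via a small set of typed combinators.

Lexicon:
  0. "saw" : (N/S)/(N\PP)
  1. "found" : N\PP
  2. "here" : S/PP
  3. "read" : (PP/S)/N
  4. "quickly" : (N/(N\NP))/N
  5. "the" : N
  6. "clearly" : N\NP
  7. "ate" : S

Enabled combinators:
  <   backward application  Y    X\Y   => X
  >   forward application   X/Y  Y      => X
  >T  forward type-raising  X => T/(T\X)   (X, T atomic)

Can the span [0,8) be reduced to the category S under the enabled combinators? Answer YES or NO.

(N/S)/(N\PP) N\PP S/PP (PP/S)/N (N/(N\NP))/N N N\NP S
CKY chart[0,8] = {N, N/(N\N), NP/(NP\N), PP/(PP\N), S/(S\N)}; S ∉ chart

NO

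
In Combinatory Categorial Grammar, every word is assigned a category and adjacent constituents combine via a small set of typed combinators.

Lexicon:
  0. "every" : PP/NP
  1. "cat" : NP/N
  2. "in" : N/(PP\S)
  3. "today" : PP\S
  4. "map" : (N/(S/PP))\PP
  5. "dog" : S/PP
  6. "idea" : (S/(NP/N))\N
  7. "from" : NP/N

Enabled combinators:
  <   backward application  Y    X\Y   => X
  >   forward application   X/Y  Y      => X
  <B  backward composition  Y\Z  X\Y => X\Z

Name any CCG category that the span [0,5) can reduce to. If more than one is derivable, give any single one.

N/(S/PP)

[0,8] S   >
  [0,7] S/(NP/N)   <
    [0,6] N   >
      [0,5] N/(S/PP)   <
        [0,4] PP   >
          [0,1] "every" : PP/NP
          [1,4] NP   >
            [1,2] "cat" : NP/N
            [2,4] N   >
              [2,3] "in" : N/(PP\S)
              [3,4] "today" : PP\S
        [4,5] "map" : (N/(S/PP))\PP
      [5,6] "dog" : S/PP
    [6,7] "idea" : (S/(NP/N))\N
  [7,8] "from" : NP/N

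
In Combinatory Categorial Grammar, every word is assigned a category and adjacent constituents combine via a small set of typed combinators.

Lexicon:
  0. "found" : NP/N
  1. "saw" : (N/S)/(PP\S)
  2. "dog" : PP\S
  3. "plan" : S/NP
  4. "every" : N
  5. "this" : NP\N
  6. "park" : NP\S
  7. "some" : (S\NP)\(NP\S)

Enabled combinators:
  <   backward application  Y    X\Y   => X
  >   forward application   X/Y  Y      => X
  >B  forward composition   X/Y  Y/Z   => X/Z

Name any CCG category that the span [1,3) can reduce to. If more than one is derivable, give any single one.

[0,8] S   <
  [0,6] NP   >
    [0,3] NP/S   >B
      [0,1] "found" : NP/N
      [1,3] N/S   >
        [1,2] "saw" : (N/S)/(PP\S)
        [2,3] "dog" : PP\S
    [3,6] S   >
      [3,4] "plan" : S/NP
      [4,6] NP   <
        [4,5] "every" : N
        [5,6] "this" : NP\N
  [6,8] S\NP   <
    [6,7] "park" : NP\S
    [7,8] "some" : (S\NP)\(NP\S)

N/S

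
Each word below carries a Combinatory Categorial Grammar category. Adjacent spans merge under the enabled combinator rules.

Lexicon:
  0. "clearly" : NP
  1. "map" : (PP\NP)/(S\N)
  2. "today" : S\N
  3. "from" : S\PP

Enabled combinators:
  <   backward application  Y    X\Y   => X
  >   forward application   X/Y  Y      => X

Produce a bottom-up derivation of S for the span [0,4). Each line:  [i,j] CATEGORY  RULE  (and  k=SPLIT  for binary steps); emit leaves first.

[0,1] NP  lex  "clearly"
[1,2] (PP\NP)/(S\N)  lex  "map"
[2,3] S\N  lex  "today"
[1,3] PP\NP  >  k=2
[0,3] PP  <  k=1
[3,4] S\PP  lex  "from"
[0,4] S  <  k=3

[0,4] S   <
  [0,3] PP   <
    [0,1] "clearly" : NP
    [1,3] PP\NP   >
      [1,2] "map" : (PP\NP)/(S\N)
      [2,3] "today" : S\N
  [3,4] "from" : S\PP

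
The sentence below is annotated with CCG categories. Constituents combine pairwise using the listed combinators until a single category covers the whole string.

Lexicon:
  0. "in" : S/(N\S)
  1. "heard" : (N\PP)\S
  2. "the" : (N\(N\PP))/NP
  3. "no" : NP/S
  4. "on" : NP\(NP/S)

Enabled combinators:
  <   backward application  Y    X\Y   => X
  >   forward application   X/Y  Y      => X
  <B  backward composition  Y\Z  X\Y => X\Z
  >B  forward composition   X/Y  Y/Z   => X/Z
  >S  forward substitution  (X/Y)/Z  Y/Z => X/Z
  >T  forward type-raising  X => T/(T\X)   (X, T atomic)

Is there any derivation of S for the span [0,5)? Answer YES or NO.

[0,5] S   >
  [0,1] "in" : S/(N\S)
  [1,5] N\S   <B
    [1,2] "heard" : (N\PP)\S
    [2,5] N\(N\PP)   >
      [2,3] "the" : (N\(N\PP))/NP
      [3,5] NP   <
        [3,4] "no" : NP/S
        [4,5] "on" : NP\(NP/S)

YES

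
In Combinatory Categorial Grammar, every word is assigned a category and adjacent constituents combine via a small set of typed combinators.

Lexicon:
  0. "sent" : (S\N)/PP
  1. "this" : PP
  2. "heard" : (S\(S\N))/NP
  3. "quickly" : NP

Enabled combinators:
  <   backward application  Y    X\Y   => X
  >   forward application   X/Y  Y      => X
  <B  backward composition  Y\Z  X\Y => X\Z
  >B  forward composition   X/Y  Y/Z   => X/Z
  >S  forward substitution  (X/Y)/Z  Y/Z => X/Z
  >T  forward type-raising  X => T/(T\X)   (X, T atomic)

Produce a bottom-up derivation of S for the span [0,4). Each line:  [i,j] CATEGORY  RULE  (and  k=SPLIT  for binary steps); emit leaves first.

[0,1] (S\N)/PP  lex  "sent"
[1,2] PP  lex  "this"
[0,2] S\N  >  k=1
[2,3] (S\(S\N))/NP  lex  "heard"
[3,4] NP  lex  "quickly"
[2,4] S\(S\N)  >  k=3
[0,4] S  <  k=2

[0,4] S   <
  [0,2] S\N   >
    [0,1] "sent" : (S\N)/PP
    [1,2] "this" : PP
  [2,4] S\(S\N)   >
    [2,3] "heard" : (S\(S\N))/NP
    [3,4] "quickly" : NP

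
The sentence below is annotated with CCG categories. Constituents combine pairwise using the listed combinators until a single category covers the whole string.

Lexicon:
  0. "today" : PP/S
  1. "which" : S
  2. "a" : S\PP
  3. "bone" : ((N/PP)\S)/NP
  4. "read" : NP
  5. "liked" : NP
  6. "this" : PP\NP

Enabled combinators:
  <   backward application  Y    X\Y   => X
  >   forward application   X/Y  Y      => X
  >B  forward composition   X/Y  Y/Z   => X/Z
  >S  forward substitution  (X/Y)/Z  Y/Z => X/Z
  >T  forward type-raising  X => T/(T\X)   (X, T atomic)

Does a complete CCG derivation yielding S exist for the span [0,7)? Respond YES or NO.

PP/S S S\PP ((N/PP)\S)/NP NP NP PP\NP
CKY chart[0,7] = {N, N/(N\N), N/(PP\PP), NP/(NP\N), PP/(PP\N), S/(S\N)}; S ∉ chart

NO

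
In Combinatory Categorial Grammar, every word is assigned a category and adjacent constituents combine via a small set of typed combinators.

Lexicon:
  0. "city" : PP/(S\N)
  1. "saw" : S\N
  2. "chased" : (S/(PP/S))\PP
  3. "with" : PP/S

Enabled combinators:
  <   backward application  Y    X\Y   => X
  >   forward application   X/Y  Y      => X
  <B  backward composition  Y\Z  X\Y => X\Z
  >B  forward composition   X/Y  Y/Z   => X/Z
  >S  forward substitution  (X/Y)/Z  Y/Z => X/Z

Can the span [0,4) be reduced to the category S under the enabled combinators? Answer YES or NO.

YES

[0,4] S   >
  [0,3] S/(PP/S)   <
    [0,2] PP   >
      [0,1] "city" : PP/(S\N)
      [1,2] "saw" : S\N
    [2,3] "chased" : (S/(PP/S))\PP
  [3,4] "with" : PP/S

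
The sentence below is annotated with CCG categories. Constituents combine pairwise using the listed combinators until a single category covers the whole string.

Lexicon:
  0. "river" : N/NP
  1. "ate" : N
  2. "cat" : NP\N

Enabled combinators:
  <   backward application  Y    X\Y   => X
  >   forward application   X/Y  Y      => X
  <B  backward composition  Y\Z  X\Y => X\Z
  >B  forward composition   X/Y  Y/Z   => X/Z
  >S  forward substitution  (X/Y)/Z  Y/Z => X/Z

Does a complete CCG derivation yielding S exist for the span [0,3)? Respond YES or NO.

N/NP N NP\N
CKY chart[0,3] = {N}; S ∉ chart

NO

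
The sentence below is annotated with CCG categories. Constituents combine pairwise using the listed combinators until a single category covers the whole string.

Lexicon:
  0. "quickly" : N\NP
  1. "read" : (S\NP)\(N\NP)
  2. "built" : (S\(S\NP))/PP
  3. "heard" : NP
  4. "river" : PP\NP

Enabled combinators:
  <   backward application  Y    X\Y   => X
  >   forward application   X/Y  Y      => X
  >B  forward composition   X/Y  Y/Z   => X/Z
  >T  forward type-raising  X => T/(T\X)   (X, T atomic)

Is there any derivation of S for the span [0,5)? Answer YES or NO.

[0,5] S   <
  [0,2] S\NP   <
    [0,1] "quickly" : N\NP
    [1,2] "read" : (S\NP)\(N\NP)
  [2,5] S\(S\NP)   >
    [2,3] "built" : (S\(S\NP))/PP
    [3,5] PP   <
      [3,4] "heard" : NP
      [4,5] "river" : PP\NP

YES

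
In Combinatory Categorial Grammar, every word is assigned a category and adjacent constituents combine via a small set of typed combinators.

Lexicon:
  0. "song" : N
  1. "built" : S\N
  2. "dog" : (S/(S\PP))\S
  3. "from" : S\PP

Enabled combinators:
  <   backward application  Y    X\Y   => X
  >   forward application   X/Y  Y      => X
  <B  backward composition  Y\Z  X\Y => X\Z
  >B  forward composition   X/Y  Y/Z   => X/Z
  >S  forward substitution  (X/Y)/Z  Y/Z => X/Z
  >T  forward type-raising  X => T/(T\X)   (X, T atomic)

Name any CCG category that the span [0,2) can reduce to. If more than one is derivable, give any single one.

S

[0,4] S   >
  [0,3] S/(S\PP)   <
    [0,2] S   <
      [0,1] "song" : N
      [1,2] "built" : S\N
    [2,3] "dog" : (S/(S\PP))\S
  [3,4] "from" : S\PP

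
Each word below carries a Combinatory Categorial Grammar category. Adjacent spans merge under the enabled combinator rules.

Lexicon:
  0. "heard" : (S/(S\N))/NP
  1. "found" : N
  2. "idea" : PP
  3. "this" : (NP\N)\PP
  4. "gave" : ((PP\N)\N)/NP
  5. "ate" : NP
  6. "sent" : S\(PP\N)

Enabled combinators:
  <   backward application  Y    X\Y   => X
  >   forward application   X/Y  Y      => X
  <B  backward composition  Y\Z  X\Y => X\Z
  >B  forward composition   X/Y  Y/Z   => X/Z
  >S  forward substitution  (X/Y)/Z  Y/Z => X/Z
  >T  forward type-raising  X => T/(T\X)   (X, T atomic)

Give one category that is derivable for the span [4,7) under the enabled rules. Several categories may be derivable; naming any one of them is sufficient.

[0,7] S   >
  [0,4] S/(S\N)   >
    [0,1] "heard" : (S/(S\N))/NP
    [1,4] NP   <
      [1,2] "found" : N
      [2,4] NP\N   <
        [2,3] "idea" : PP
        [3,4] "this" : (NP\N)\PP
  [4,7] S\N   <B
    [4,6] (PP\N)\N   >
      [4,5] "gave" : ((PP\N)\N)/NP
      [5,6] "ate" : NP
    [6,7] "sent" : S\(PP\N)

S\N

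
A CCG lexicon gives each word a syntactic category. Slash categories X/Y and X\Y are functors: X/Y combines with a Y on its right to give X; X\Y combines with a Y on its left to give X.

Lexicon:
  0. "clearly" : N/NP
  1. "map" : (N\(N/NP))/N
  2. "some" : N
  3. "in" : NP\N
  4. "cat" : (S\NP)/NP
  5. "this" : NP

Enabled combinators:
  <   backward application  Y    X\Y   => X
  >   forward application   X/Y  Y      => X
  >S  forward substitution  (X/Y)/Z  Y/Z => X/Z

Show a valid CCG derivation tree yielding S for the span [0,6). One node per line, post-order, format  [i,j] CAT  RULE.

[0,1] N/NP  lex  "clearly"
[1,2] (N\(N/NP))/N  lex  "map"
[2,3] N  lex  "some"
[1,3] N\(N/NP)  >  k=2
[0,3] N  <  k=1
[3,4] NP\N  lex  "in"
[0,4] NP  <  k=3
[4,5] (S\NP)/NP  lex  "cat"
[5,6] NP  lex  "this"
[4,6] S\NP  >  k=5
[0,6] S  <  k=4

[0,6] S   <
  [0,4] NP   <
    [0,3] N   <
      [0,1] "clearly" : N/NP
      [1,3] N\(N/NP)   >
        [1,2] "map" : (N\(N/NP))/N
        [2,3] "some" : N
    [3,4] "in" : NP\N
  [4,6] S\NP   >
    [4,5] "cat" : (S\NP)/NP
    [5,6] "this" : NP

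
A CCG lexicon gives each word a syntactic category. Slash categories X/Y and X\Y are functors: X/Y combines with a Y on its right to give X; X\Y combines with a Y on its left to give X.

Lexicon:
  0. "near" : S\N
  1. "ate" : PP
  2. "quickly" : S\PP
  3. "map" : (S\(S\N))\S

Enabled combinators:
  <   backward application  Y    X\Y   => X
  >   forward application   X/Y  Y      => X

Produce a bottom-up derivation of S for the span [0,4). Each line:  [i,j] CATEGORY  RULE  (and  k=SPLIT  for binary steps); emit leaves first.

[0,1] S\N  lex  "near"
[1,2] PP  lex  "ate"
[2,3] S\PP  lex  "quickly"
[1,3] S  <  k=2
[3,4] (S\(S\N))\S  lex  "map"
[1,4] S\(S\N)  <  k=3
[0,4] S  <  k=1

[0,4] S   <
  [0,1] "near" : S\N
  [1,4] S\(S\N)   <
    [1,3] S   <
      [1,2] "ate" : PP
      [2,3] "quickly" : S\PP
    [3,4] "map" : (S\(S\N))\S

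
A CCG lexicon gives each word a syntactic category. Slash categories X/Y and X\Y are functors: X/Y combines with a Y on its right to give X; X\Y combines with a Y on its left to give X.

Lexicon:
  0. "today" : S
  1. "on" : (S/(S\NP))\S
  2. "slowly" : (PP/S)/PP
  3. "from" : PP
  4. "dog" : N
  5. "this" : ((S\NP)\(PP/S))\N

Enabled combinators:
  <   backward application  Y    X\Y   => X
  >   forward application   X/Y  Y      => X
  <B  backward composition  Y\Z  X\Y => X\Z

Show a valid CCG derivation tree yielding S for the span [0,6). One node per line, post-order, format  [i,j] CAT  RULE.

[0,1] S  lex  "today"
[1,2] (S/(S\NP))\S  lex  "on"
[0,2] S/(S\NP)  <  k=1
[2,3] (PP/S)/PP  lex  "slowly"
[3,4] PP  lex  "from"
[2,4] PP/S  >  k=3
[4,5] N  lex  "dog"
[5,6] ((S\NP)\(PP/S))\N  lex  "this"
[4,6] (S\NP)\(PP/S)  <  k=5
[2,6] S\NP  <  k=4
[0,6] S  >  k=2

[0,6] S   >
  [0,2] S/(S\NP)   <
    [0,1] "today" : S
    [1,2] "on" : (S/(S\NP))\S
  [2,6] S\NP   <
    [2,4] PP/S   >
      [2,3] "slowly" : (PP/S)/PP
      [3,4] "from" : PP
    [4,6] (S\NP)\(PP/S)   <
      [4,5] "dog" : N
      [5,6] "this" : ((S\NP)\(PP/S))\N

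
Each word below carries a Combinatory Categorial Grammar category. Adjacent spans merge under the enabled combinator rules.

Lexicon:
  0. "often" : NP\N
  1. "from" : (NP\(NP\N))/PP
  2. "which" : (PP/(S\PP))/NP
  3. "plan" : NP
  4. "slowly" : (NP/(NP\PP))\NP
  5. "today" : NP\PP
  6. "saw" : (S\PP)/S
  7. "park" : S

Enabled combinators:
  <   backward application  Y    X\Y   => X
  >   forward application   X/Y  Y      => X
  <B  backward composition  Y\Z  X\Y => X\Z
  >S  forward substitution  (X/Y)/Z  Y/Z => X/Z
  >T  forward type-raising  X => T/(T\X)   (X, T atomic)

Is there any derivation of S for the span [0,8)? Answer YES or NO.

NO

NP\N (NP\(NP\N))/PP (PP/(S\PP))/NP NP (NP/(NP\PP))\NP NP\PP (S\PP)/S S
CKY chart[0,8] = {N/(N\NP), NP, NP/(NP\NP), PP/(PP\NP), S/(S\NP)}; S ∉ chart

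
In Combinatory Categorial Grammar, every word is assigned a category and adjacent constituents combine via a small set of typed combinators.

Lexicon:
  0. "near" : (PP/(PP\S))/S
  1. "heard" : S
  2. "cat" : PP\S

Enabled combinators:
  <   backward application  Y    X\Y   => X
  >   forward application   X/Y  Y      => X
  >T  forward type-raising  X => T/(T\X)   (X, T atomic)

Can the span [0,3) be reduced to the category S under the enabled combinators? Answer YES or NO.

(PP/(PP\S))/S S PP\S
CKY chart[0,3] = {N/(N\PP), NP/(NP\PP), PP, PP/(PP\PP), S/(S\PP)}; S ∉ chart

NO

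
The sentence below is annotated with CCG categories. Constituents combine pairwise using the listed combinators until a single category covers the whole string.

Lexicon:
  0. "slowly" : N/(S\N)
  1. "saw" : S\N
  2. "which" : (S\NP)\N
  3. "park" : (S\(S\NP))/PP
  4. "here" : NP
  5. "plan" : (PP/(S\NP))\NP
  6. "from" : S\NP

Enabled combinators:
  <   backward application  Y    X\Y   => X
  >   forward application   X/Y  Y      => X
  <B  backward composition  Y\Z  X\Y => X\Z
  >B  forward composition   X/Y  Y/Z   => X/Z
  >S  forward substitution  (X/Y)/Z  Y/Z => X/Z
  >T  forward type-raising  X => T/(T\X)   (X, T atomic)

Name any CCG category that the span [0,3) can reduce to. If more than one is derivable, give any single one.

[0,7] S   <
  [0,3] S\NP   <
    [0,2] N   >
      [0,1] "slowly" : N/(S\N)
      [1,2] "saw" : S\N
    [2,3] "which" : (S\NP)\N
  [3,7] S\(S\NP)   >
    [3,4] "park" : (S\(S\NP))/PP
    [4,7] PP   >
      [4,6] PP/(S\NP)   <
        [4,5] "here" : NP
        [5,6] "plan" : (PP/(S\NP))\NP
      [6,7] "from" : S\NP

S\NP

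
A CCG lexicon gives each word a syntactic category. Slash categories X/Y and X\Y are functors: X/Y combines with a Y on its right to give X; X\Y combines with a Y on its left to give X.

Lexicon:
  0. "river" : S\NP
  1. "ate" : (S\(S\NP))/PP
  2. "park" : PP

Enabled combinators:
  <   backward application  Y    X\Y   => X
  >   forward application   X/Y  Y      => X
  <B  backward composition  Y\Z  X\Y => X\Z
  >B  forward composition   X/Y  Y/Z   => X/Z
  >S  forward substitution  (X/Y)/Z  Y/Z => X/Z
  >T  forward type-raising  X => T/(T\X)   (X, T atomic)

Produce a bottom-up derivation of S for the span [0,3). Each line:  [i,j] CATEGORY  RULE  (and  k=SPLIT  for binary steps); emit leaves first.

[0,3] S   <
  [0,1] "river" : S\NP
  [1,3] S\(S\NP)   >
    [1,2] "ate" : (S\(S\NP))/PP
    [2,3] "park" : PP

[0,1] S\NP  lex  "river"
[1,2] (S\(S\NP))/PP  lex  "ate"
[2,3] PP  lex  "park"
[1,3] S\(S\NP)  >  k=2
[0,3] S  <  k=1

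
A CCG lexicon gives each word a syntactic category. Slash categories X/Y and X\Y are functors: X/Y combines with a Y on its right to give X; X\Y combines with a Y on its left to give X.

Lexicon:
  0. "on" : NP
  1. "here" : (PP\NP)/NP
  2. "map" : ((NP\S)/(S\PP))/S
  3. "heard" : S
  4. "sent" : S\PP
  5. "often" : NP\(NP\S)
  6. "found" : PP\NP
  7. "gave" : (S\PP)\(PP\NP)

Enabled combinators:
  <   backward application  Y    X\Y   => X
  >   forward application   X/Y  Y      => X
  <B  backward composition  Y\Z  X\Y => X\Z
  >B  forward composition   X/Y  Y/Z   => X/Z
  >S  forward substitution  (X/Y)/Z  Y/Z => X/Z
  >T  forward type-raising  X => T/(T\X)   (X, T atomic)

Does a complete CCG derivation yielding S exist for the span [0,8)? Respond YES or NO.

YES

[0,8] S   <
  [0,6] PP   >
    [0,1] PP/(PP\NP)   >T
      [0,1] "on" : NP
    [1,6] PP\NP   >
      [1,2] "here" : (PP\NP)/NP
      [2,6] NP   <
        [2,5] NP\S   >
          [2,4] (NP\S)/(S\PP)   >
            [2,3] "map" : ((NP\S)/(S\PP))/S
            [3,4] "heard" : S
          [4,5] "sent" : S\PP
        [5,6] "often" : NP\(NP\S)
  [6,8] S\PP   <
    [6,7] "found" : PP\NP
    [7,8] "gave" : (S\PP)\(PP\NP)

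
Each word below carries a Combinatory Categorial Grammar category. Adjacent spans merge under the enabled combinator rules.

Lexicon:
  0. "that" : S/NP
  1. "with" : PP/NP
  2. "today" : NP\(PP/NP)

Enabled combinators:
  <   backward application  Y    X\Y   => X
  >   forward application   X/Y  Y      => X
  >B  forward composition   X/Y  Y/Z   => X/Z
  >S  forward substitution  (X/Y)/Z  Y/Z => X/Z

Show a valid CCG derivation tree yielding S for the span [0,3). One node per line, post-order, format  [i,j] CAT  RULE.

[0,3] S   >
  [0,1] "that" : S/NP
  [1,3] NP   <
    [1,2] "with" : PP/NP
    [2,3] "today" : NP\(PP/NP)

[0,1] S/NP  lex  "that"
[1,2] PP/NP  lex  "with"
[2,3] NP\(PP/NP)  lex  "today"
[1,3] NP  <  k=2
[0,3] S  >  k=1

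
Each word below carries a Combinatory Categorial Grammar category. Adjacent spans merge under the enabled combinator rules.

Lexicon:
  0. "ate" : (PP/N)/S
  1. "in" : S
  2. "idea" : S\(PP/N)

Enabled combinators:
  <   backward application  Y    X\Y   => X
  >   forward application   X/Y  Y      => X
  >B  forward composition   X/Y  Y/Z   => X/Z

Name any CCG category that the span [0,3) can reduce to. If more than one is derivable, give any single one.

[0,3] S   <
  [0,2] PP/N   >
    [0,1] "ate" : (PP/N)/S
    [1,2] "in" : S
  [2,3] "idea" : S\(PP/N)

S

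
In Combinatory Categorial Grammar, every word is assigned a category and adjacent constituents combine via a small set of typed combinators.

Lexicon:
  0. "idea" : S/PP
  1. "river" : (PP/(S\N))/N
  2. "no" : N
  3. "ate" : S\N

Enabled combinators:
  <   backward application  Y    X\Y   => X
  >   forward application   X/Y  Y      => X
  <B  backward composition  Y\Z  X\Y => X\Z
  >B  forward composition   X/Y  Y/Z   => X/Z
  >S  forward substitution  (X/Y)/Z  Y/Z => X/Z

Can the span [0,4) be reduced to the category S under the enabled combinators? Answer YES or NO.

[0,4] S   >
  [0,1] "idea" : S/PP
  [1,4] PP   >
    [1,3] PP/(S\N)   >
      [1,2] "river" : (PP/(S\N))/N
      [2,3] "no" : N
    [3,4] "ate" : S\N

YES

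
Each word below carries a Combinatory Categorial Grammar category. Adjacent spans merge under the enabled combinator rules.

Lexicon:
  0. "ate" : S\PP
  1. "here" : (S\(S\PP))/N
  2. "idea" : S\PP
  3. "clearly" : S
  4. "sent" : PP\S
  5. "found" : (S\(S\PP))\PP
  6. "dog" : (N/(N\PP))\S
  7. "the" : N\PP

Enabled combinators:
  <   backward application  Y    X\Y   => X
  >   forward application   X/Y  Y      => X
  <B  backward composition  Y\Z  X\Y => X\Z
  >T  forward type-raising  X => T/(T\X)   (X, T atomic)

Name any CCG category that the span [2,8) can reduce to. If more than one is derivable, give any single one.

[0,8] S   <
  [0,1] "ate" : S\PP
  [1,8] S\(S\PP)   >
    [1,2] "here" : (S\(S\PP))/N
    [2,8] N   >
      [2,7] N/(N\PP)   <
        [2,6] S   <
          [2,3] "idea" : S\PP
          [3,6] S\(S\PP)   <
            [3,5] PP   <
              [3,4] "clearly" : S
              [4,5] "sent" : PP\S
            [5,6] "found" : (S\(S\PP))\PP
        [6,7] "dog" : (N/(N\PP))\S
      [7,8] "the" : N\PP

N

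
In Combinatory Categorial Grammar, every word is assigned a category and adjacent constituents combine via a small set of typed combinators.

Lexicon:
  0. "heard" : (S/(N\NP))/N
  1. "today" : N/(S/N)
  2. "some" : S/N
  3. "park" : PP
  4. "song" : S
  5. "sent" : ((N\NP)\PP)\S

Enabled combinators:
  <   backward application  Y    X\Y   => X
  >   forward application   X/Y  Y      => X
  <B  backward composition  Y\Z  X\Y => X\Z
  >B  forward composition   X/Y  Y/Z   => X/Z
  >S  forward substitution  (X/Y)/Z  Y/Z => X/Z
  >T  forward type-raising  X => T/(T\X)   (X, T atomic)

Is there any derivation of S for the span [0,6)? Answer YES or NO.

YES

[0,6] S   >
  [0,3] S/(N\NP)   >
    [0,1] "heard" : (S/(N\NP))/N
    [1,3] N   >
      [1,2] "today" : N/(S/N)
      [2,3] "some" : S/N
  [3,6] N\NP   <
    [3,4] "park" : PP
    [4,6] (N\NP)\PP   <
      [4,5] "song" : S
      [5,6] "sent" : ((N\NP)\PP)\S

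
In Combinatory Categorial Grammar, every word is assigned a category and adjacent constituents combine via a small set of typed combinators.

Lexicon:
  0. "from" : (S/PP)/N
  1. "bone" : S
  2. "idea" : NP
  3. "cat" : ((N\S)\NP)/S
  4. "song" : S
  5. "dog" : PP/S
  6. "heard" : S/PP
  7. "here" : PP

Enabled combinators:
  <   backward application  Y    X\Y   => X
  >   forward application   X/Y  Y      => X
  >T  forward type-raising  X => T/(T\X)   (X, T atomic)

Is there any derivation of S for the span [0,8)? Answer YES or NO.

YES

[0,8] S   >
  [0,5] S/PP   >
    [0,1] "from" : (S/PP)/N
    [1,5] N   >
      [1,2] N/(N\S)   >T
        [1,2] "bone" : S
      [2,5] N\S   <
        [2,3] "idea" : NP
        [3,5] (N\S)\NP   >
          [3,4] "cat" : ((N\S)\NP)/S
          [4,5] "song" : S
  [5,8] PP   >
    [5,6] "dog" : PP/S
    [6,8] S   >
      [6,7] "heard" : S/PP
      [7,8] "here" : PP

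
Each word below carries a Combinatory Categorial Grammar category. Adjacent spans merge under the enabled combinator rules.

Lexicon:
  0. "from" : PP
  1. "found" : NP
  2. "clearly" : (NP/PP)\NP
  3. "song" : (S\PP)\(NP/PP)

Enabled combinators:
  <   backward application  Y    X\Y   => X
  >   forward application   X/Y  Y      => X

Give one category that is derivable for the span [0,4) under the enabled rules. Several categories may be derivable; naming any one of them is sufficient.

[0,4] S   <
  [0,1] "from" : PP
  [1,4] S\PP   <
    [1,3] NP/PP   <
      [1,2] "found" : NP
      [2,3] "clearly" : (NP/PP)\NP
    [3,4] "song" : (S\PP)\(NP/PP)

S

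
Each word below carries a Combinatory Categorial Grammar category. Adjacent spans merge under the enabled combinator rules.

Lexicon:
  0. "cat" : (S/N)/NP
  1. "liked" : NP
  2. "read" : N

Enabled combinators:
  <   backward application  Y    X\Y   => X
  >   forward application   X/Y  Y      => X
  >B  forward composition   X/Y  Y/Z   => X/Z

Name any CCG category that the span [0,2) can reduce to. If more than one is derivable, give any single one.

S/N

[0,3] S   >
  [0,2] S/N   >
    [0,1] "cat" : (S/N)/NP
    [1,2] "liked" : NP
  [2,3] "read" : N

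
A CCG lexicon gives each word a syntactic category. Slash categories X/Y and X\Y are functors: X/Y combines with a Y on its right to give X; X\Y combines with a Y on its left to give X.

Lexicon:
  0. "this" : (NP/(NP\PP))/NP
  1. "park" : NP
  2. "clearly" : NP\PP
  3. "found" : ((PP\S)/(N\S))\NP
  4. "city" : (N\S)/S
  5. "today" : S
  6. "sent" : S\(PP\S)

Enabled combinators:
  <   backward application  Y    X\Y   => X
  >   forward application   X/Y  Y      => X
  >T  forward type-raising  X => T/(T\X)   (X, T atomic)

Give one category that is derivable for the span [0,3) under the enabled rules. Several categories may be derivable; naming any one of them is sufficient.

NP

[0,7] S   <
  [0,6] PP\S   >
    [0,4] (PP\S)/(N\S)   <
      [0,3] NP   >
        [0,2] NP/(NP\PP)   >
          [0,1] "this" : (NP/(NP\PP))/NP
          [1,2] "park" : NP
        [2,3] "clearly" : NP\PP
      [3,4] "found" : ((PP\S)/(N\S))\NP
    [4,6] N\S   >
      [4,5] "city" : (N\S)/S
      [5,6] "today" : S
  [6,7] "sent" : S\(PP\S)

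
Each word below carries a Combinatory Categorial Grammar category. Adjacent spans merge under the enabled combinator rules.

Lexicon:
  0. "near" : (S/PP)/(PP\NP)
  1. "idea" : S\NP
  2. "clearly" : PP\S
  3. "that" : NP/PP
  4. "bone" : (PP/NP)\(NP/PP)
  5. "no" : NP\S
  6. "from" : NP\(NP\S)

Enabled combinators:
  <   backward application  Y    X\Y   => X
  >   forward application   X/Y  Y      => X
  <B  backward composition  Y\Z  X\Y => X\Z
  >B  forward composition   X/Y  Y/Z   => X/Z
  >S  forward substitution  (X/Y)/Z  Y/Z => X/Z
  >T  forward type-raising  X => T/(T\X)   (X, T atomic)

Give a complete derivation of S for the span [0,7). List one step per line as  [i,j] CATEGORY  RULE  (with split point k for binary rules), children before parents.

[0,7] S   >
  [0,5] S/NP   >B
    [0,3] S/PP   >
      [0,1] "near" : (S/PP)/(PP\NP)
      [1,3] PP\NP   <B
        [1,2] "idea" : S\NP
        [2,3] "clearly" : PP\S
    [3,5] PP/NP   <
      [3,4] "that" : NP/PP
      [4,5] "bone" : (PP/NP)\(NP/PP)
  [5,7] NP   <
    [5,6] "no" : NP\S
    [6,7] "from" : NP\(NP\S)

[0,1] (S/PP)/(PP\NP)  lex  "near"
[1,2] S\NP  lex  "idea"
[2,3] PP\S  lex  "clearly"
[1,3] PP\NP  <B  k=2
[0,3] S/PP  >  k=1
[3,4] NP/PP  lex  "that"
[4,5] (PP/NP)\(NP/PP)  lex  "bone"
[3,5] PP/NP  <  k=4
[0,5] S/NP  >B  k=3
[5,6] NP\S  lex  "no"
[6,7] NP\(NP\S)  lex  "from"
[5,7] NP  <  k=6
[0,7] S  >  k=5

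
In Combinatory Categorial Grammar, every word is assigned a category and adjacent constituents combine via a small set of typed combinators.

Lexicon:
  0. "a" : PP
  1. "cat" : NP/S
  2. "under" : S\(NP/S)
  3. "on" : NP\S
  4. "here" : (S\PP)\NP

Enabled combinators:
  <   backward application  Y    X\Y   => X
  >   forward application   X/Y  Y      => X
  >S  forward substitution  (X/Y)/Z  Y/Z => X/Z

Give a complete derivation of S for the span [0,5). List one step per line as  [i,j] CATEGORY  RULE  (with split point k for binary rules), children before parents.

[0,5] S   <
  [0,1] "a" : PP
  [1,5] S\PP   <
    [1,4] NP   <
      [1,3] S   <
        [1,2] "cat" : NP/S
        [2,3] "under" : S\(NP/S)
      [3,4] "on" : NP\S
    [4,5] "here" : (S\PP)\NP

[0,1] PP  lex  "a"
[1,2] NP/S  lex  "cat"
[2,3] S\(NP/S)  lex  "under"
[1,3] S  <  k=2
[3,4] NP\S  lex  "on"
[1,4] NP  <  k=3
[4,5] (S\PP)\NP  lex  "here"
[1,5] S\PP  <  k=4
[0,5] S  <  k=1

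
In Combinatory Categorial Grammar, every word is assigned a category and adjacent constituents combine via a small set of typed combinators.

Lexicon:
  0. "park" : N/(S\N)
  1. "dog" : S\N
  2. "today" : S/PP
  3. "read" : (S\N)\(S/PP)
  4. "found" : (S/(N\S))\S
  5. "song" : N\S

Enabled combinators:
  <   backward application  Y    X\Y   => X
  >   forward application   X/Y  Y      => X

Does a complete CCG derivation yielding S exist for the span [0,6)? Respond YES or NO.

YES

[0,6] S   >
  [0,5] S/(N\S)   <
    [0,4] S   <
      [0,2] N   >
        [0,1] "park" : N/(S\N)
        [1,2] "dog" : S\N
      [2,4] S\N   <
        [2,3] "today" : S/PP
        [3,4] "read" : (S\N)\(S/PP)
    [4,5] "found" : (S/(N\S))\S
  [5,6] "song" : N\S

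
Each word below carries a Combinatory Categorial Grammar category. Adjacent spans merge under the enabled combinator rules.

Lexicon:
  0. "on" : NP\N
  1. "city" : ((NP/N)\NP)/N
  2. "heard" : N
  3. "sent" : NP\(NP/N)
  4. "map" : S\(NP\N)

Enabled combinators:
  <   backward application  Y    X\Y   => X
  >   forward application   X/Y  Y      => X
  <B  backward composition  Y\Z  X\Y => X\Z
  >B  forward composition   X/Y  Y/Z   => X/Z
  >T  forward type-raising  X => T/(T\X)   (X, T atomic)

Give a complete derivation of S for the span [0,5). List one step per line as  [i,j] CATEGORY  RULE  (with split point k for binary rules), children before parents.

[0,5] S   <
  [0,4] NP\N   <B
    [0,1] "on" : NP\N
    [1,4] NP\NP   <B
      [1,3] (NP/N)\NP   >
        [1,2] "city" : ((NP/N)\NP)/N
        [2,3] "heard" : N
      [3,4] "sent" : NP\(NP/N)
  [4,5] "map" : S\(NP\N)

[0,1] NP\N  lex  "on"
[1,2] ((NP/N)\NP)/N  lex  "city"
[2,3] N  lex  "heard"
[1,3] (NP/N)\NP  >  k=2
[3,4] NP\(NP/N)  lex  "sent"
[1,4] NP\NP  <B  k=3
[0,4] NP\N  <B  k=1
[4,5] S\(NP\N)  lex  "map"
[0,5] S  <  k=4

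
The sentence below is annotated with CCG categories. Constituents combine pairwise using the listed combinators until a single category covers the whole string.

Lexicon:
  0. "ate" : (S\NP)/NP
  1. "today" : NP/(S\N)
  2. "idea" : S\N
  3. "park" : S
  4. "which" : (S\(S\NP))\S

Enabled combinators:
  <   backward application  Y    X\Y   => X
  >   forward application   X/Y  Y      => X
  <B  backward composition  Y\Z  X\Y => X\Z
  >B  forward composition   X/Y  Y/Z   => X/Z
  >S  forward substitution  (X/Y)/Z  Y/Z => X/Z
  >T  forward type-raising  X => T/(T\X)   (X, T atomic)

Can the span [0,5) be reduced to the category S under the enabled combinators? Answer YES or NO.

YES

[0,5] S   <
  [0,3] S\NP   >
    [0,1] "ate" : (S\NP)/NP
    [1,3] NP   >
      [1,2] "today" : NP/(S\N)
      [2,3] "idea" : S\N
  [3,5] S\(S\NP)   <
    [3,4] "park" : S
    [4,5] "which" : (S\(S\NP))\S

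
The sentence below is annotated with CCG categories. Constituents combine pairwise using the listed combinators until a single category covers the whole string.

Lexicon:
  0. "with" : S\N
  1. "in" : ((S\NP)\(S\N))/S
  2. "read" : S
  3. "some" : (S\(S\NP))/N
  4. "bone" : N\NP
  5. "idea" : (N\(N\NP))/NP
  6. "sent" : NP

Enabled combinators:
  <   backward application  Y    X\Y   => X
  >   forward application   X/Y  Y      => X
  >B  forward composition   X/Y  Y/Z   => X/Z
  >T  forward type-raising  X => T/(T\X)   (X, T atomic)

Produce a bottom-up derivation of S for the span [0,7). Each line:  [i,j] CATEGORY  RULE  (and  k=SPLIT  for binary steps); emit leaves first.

[0,1] S\N  lex  "with"
[1,2] ((S\NP)\(S\N))/S  lex  "in"
[2,3] S  lex  "read"
[1,3] (S\NP)\(S\N)  >  k=2
[0,3] S\NP  <  k=1
[3,4] (S\(S\NP))/N  lex  "some"
[4,5] N\NP  lex  "bone"
[5,6] (N\(N\NP))/NP  lex  "idea"
[6,7] NP  lex  "sent"
[5,7] N\(N\NP)  >  k=6
[4,7] N  <  k=5
[3,7] S\(S\NP)  >  k=4
[0,7] S  <  k=3

[0,7] S   <
  [0,3] S\NP   <
    [0,1] "with" : S\N
    [1,3] (S\NP)\(S\N)   >
      [1,2] "in" : ((S\NP)\(S\N))/S
      [2,3] "read" : S
  [3,7] S\(S\NP)   >
    [3,4] "some" : (S\(S\NP))/N
    [4,7] N   <
      [4,5] "bone" : N\NP
      [5,7] N\(N\NP)   >
        [5,6] "idea" : (N\(N\NP))/NP
        [6,7] "sent" : NP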